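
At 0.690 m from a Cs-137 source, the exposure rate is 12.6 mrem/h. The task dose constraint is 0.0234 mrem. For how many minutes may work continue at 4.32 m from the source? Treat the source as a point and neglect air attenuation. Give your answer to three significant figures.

By the inverse-square law, rate at 4.32 m:
12.6 × (0.690/4.32)² = 12.6 × 0.02551 = 0.3214 mrem/h.
Stay time = 0.0234 mrem ÷ 0.3214 mrem/h = 0.07281 h = 4.369 min.

4.37 min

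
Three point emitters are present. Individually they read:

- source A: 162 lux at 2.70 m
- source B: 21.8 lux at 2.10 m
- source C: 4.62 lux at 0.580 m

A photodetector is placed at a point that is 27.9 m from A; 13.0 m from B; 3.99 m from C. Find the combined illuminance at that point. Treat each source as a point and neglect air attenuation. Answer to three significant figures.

2.18 lux

By superposition, sum each source's inverse-square contribution:
A: 162 × (2.70/27.9)² = 1.517 lux
B: 21.8 × (2.10/13.0)² = 0.5689 lux
C: 4.62 × (0.580/3.99)² = 0.09762 lux
Total = 1.517 + 0.5689 + 0.09762 = 2.184 lux.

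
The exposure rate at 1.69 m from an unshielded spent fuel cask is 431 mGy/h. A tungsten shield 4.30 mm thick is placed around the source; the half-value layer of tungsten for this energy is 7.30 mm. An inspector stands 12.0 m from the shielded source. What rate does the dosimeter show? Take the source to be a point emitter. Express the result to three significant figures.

Distance alone: 431 × (1.69/12.0)² = 431 × 0.01983 = 8.547 mGy/h.
Shield: 4.30/7.30 = 0.5890 half-value layers → attenuation 2^(−0.5890) = 0.6648.
Combined: 8.547 × 0.6648 = 5.682 mGy/h.

5.68 mGy/h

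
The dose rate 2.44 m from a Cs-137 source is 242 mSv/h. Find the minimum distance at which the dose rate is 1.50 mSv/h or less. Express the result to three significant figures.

31.0 m

By the inverse-square law, d₂ = d₁·√(I₁/I₂).
I₁/I₂ = 242/1.50 = 161.3, so d₂ = 2.44 × √161.3 = 30.99 m.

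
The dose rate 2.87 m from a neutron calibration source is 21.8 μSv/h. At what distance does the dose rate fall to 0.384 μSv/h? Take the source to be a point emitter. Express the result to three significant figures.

Using I₁d₁² = I₂d₂², d₂ = d₁·√(I₁/I₂).
I₁/I₂ = 21.8/0.384 = 56.77, so d₂ = 2.87 × √56.77 = 21.62 m.

21.6 m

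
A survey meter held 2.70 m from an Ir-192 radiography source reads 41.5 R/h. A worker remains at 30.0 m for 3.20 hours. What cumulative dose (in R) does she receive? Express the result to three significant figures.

1.08 R

Since intensity falls as 1/r², rate at 30.0 m:
(2.70/30.0)² = 0.008100, so 41.5 × 0.008100 = 0.3362 R/h.
Dose = rate × time = 0.3362 R/h × 3.200 h = 1.076 R.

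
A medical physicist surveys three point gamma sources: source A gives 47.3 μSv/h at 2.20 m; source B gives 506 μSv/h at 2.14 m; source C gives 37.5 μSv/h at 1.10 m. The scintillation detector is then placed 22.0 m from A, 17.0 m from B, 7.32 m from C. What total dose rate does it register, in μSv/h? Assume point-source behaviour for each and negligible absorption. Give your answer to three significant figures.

Each source contributes Iᵢ·(dᵢ/rᵢ)²; contributions add.
A: 47.3 × (2.20/22.0)² = 0.4730 μSv/h
B: 506 × (2.14/17.0)² = 8.018 μSv/h
C: 37.5 × (1.10/7.32)² = 0.8468 μSv/h
Total = 0.4730 + 8.018 + 0.8468 = 9.338 μSv/h.

9.34 μSv/h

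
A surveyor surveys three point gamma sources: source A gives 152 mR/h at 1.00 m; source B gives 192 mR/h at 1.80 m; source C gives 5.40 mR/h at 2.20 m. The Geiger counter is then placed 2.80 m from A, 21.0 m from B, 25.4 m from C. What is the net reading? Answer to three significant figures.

By superposition, sum each source's inverse-square contribution:
A: 152 × (1.00/2.80)² = 19.39 mR/h
B: 192 × (1.80/21.0)² = 1.411 mR/h
C: 5.40 × (2.20/25.4)² = 0.04051 mR/h
Total = 19.39 + 1.411 + 0.04051 = 20.84 mR/h.

20.8 mR/h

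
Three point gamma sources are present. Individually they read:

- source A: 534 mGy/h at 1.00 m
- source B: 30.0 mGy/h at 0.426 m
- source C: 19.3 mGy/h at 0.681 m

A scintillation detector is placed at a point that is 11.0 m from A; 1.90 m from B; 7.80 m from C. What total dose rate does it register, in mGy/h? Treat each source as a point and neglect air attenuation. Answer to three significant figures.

Each source contributes Iᵢ·(dᵢ/rᵢ)²; contributions add.
A: 534 × (1.00/11.0)² = 4.413 mGy/h
B: 30.0 × (0.426/1.90)² = 1.508 mGy/h
C: 19.3 × (0.681/7.80)² = 0.1471 mGy/h
Total = 4.413 + 1.508 + 0.1471 = 6.068 mGy/h.

6.07 mGy/h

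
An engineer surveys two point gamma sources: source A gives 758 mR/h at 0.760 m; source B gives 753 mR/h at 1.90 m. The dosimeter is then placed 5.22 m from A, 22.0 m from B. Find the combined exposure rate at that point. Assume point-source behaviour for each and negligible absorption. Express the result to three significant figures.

21.7 mR/h

By superposition, sum each source's inverse-square contribution:
A: 758 × (0.760/5.22)² = 16.07 mR/h
B: 753 × (1.90/22.0)² = 5.616 mR/h
Total = 16.07 + 5.616 = 21.69 mR/h.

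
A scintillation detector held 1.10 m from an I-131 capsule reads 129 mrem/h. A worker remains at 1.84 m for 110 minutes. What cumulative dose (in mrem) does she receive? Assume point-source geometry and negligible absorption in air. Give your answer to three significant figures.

84.5 mrem

Intensity scales as (d₁/d₂)², so rate at 1.84 m:
129 × (1.10/1.84)² = 129 × 0.3574 = 46.10 mrem/h.
Dose = rate × time = 46.10 mrem/h × 1.833 h = 84.50 mrem.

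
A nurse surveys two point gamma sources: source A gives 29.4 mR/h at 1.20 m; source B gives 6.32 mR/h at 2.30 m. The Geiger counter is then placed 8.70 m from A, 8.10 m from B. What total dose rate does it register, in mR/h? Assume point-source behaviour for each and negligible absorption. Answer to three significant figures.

Each source contributes Iᵢ·(dᵢ/rᵢ)²; contributions add.
A: 29.4 × (1.20/8.70)² = 0.5593 mR/h
B: 6.32 × (2.30/8.10)² = 0.5096 mR/h
Total = 0.5593 + 0.5096 = 1.069 mR/h.

1.07 mR/h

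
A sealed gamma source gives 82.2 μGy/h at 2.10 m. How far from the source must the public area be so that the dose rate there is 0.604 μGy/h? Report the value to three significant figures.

By the inverse-square law, d₂ = d₁·√(I₁/I₂).
I₁/I₂ = 82.2/0.604 = 136.1, so d₂ = 2.10 × √136.1 = 24.50 m.

24.5 m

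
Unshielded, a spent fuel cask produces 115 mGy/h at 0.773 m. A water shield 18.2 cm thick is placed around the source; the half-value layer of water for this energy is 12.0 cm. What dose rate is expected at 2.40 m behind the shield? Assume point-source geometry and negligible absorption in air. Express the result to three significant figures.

Distance alone: (0.773/2.40)² = 0.1037, so 115 × 0.1037 = 11.93 mGy/h.
Shield: 18.2/12.0 = 1.517 half-value layers → attenuation 2^(−1.517) = 0.3494.
Combined: 11.93 × 0.3494 = 4.168 mGy/h.

4.17 mGy/h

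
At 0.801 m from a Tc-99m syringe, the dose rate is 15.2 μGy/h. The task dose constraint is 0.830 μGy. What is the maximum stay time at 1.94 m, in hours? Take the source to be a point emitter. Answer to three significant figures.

Since intensity falls as 1/r², rate at 1.94 m:
15.2 × (0.801/1.94)² = 15.2 × 0.1705 = 2.592 μGy/h.
Stay time = 0.830 μGy ÷ 2.592 μGy/h = 0.3202 h.

0.320 h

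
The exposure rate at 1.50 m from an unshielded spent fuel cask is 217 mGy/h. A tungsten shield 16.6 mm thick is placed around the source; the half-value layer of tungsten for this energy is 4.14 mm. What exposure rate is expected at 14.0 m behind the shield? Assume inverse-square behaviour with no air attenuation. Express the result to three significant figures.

Distance alone: 217 × (1.50/14.0)² = 217 × 0.01148 = 2.491 mGy/h.
Shield: 16.6/4.14 = 4.010 half-value layers → attenuation 2^(−4.010) = 0.06207.
Combined: 2.491 × 0.06207 = 0.1546 mGy/h.

0.155 mGy/h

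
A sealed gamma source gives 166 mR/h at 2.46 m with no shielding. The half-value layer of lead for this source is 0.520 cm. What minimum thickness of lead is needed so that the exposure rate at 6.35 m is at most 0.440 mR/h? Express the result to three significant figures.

3.03 cm

At 6.35 m, distance alone gives (2.46/6.35)² = 0.1501, so 166 × 0.1501 = 24.92 mR/h.
Further attenuation needed: 24.92/0.440 = 56.64.
n = log₂(56.64) = 5.824 half-value layers.
Thickness = 5.824 × 0.520 cm = 3.028 cm.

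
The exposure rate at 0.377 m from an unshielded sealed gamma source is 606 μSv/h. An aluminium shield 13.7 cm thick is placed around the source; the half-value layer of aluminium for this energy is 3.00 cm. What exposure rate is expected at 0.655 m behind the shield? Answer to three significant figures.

Distance alone: 606 × (0.377/0.655)² = 606 × 0.3313 = 200.8 μSv/h.
Shield: 13.7/3.00 = 4.567 half-value layers → attenuation 2^(−4.567) = 0.04219.
Combined: 200.8 × 0.04219 = 8.472 μSv/h.

8.47 μSv/h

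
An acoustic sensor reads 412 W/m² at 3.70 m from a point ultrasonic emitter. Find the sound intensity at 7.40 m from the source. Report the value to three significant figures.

103 W/m²

Using I₁d₁² = I₂d₂², the rate at 7.40 m is
(3.70/7.40)² = 0.2500, so 412 × 0.2500 = 103.0 W/m².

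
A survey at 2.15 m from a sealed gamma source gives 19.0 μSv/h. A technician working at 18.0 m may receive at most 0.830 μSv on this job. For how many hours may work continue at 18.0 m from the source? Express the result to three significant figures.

3.06 h

Applying the 1/r² law, rate at 18.0 m:
(2.15/18.0)² = 0.01427, so 19.0 × 0.01427 = 0.2711 μSv/h.
Stay time = 0.830 μSv ÷ 0.2711 μSv/h = 3.062 h.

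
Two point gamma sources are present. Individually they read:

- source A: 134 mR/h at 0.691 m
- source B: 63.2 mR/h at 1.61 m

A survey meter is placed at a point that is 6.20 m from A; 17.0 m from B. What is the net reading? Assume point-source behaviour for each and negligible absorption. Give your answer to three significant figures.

2.23 mR/h

By superposition, sum each source's inverse-square contribution:
A: 134 × (0.691/6.20)² = 1.664 mR/h
B: 63.2 × (1.61/17.0)² = 0.5669 mR/h
Total = 1.664 + 0.5669 = 2.231 mR/h.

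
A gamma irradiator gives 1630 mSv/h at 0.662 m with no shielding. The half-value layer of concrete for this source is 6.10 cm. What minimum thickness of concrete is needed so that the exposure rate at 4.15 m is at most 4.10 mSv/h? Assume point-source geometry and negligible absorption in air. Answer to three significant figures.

20.4 cm

At 4.15 m, distance alone gives (0.662/4.15)² = 0.02545, so 1630 × 0.02545 = 41.48 mSv/h.
Further attenuation needed: 41.48/4.10 = 10.12.
n = log₂(10.12) = 3.339 half-value layers.
Thickness = 3.339 × 6.10 cm = 20.37 cm.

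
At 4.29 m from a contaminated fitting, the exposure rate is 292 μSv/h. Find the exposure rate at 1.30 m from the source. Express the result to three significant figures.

3180 μSv/h

Applying the 1/r² law, the rate at 1.30 m is
292 × (4.29/1.30)² = 292 × 10.89 = 3180 μSv/h.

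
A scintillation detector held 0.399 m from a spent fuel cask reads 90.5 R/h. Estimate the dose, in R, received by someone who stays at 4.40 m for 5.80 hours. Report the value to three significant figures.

4.32 R

Applying the 1/r² law, rate at 4.40 m:
(0.399/4.40)² = 0.008223, so 90.5 × 0.008223 = 0.7442 R/h.
Dose = rate × time = 0.7442 R/h × 5.800 h = 4.316 R.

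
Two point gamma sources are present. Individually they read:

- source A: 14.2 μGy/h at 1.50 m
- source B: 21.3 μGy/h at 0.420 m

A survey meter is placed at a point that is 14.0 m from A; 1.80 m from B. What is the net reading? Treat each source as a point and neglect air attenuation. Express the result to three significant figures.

1.32 μGy/h

Each source contributes Iᵢ·(dᵢ/rᵢ)²; contributions add.
A: 14.2 × (1.50/14.0)² = 0.1630 μGy/h
B: 21.3 × (0.420/1.80)² = 1.160 μGy/h
Total = 0.1630 + 1.160 = 1.323 μGy/h.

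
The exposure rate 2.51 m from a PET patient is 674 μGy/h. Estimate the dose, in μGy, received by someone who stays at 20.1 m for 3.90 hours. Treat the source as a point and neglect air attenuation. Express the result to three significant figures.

Intensity scales as (d₁/d₂)², so rate at 20.1 m:
(2.51/20.1)² = 0.01559, so 674 × 0.01559 = 10.51 μGy/h.
Dose = rate × time = 10.51 μGy/h × 3.900 h = 40.99 μGy.

41.0 μGy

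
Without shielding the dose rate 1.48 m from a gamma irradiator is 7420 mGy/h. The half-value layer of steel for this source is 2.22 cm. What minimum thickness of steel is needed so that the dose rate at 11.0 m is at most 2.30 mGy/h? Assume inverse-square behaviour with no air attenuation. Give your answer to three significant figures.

At 11.0 m, distance alone gives (1.48/11.0)² = 0.01810, so 7420 × 0.01810 = 134.3 mGy/h.
Further attenuation needed: 134.3/2.30 = 58.39.
n = log₂(58.39) = 5.868 half-value layers.
Thickness = 5.868 × 2.22 cm = 13.03 cm.

13.0 cm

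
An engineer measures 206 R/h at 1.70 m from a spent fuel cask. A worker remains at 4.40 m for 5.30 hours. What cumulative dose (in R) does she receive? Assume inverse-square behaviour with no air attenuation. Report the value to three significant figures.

Intensity scales as (d₁/d₂)², so rate at 4.40 m:
(1.70/4.40)² = 0.1493, so 206 × 0.1493 = 30.76 R/h.
Dose = rate × time = 30.76 R/h × 5.300 h = 163.0 R.

163 R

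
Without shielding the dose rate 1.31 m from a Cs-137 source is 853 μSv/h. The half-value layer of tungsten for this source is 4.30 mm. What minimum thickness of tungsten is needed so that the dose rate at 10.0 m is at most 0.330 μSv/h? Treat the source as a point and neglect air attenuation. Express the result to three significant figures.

23.5 mm

At 10.0 m, distance alone gives (1.31/10.0)² = 0.01716, so 853 × 0.01716 = 14.64 μSv/h.
Further attenuation needed: 14.64/0.330 = 44.36.
n = log₂(44.36) = 5.471 half-value layers.
Thickness = 5.471 × 4.30 mm = 23.53 mm.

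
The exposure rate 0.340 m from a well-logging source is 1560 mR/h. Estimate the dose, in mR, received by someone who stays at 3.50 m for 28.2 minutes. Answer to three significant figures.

Since intensity falls as 1/r², rate at 3.50 m:
1560 × (0.340/3.50)² = 1560 × 0.009437 = 14.72 mR/h.
Dose = rate × time = 14.72 mR/h × 0.4700 h = 6.918 mR.

6.92 mR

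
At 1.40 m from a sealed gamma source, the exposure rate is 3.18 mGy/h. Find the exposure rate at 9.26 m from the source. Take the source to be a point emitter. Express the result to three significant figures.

0.0727 mGy/h

Applying the 1/r² law, the rate at 9.26 m is
3.18 × (1.40/9.26)² = 3.18 × 0.02286 = 0.07269 mGy/h.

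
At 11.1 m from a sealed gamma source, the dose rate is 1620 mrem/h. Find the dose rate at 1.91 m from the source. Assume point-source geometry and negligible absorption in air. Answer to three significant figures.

By the inverse-square law, the rate at 1.91 m is
1620 × (11.1/1.91)² = 1620 × 33.77 = 54710 mrem/h.

54700 mrem/h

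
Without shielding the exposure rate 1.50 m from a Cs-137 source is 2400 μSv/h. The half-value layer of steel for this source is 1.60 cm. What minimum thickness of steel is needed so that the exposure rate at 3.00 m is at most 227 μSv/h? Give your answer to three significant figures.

At 3.00 m, distance alone gives 2400 × (1.50/3.00)² = 2400 × 0.2500 = 600.0 μSv/h.
Further attenuation needed: 600.0/227 = 2.643.
n = log₂(2.643) = 1.402 half-value layers.
Thickness = 1.402 × 1.60 cm = 2.243 cm.

2.24 cm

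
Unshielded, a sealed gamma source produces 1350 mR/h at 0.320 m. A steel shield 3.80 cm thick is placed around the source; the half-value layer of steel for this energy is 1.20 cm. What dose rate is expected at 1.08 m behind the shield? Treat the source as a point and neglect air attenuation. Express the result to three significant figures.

13.2 mR/h

Distance alone: (0.320/1.08)² = 0.08779, so 1350 × 0.08779 = 118.5 mR/h.
Shield: 3.80/1.20 = 3.167 half-value layers → attenuation 2^(−3.167) = 0.1113.
Combined: 118.5 × 0.1113 = 13.19 mR/h.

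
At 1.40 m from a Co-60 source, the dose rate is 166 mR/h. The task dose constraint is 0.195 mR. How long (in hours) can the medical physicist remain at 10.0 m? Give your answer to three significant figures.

0.0599 h

Using I₁d₁² = I₂d₂², rate at 10.0 m:
(1.40/10.0)² = 0.01960, so 166 × 0.01960 = 3.254 mR/h.
Stay time = 0.195 mR ÷ 3.254 mR/h = 0.05993 h.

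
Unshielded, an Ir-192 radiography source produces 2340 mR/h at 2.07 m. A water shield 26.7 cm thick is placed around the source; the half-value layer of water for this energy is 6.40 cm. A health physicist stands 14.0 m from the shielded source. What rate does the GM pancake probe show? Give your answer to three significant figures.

2.84 mR/h

Distance alone: (2.07/14.0)² = 0.02186, so 2340 × 0.02186 = 51.15 mR/h.
Shield: 26.7/6.40 = 4.172 half-value layers → attenuation 2^(−4.172) = 0.05548.
Combined: 51.15 × 0.05548 = 2.838 mR/h.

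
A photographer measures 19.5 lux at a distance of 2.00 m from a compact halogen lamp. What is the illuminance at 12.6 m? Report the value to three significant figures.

0.491 lux

By the inverse-square law, the rate at 12.6 m is
19.5 × (2.00/12.6)² = 19.5 × 0.02520 = 0.4914 lux.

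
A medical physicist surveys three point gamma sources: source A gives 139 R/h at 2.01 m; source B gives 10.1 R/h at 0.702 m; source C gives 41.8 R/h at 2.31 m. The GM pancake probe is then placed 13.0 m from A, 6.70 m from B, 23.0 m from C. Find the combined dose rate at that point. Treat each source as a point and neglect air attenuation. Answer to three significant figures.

3.86 R/h

By superposition, sum each source's inverse-square contribution:
A: 139 × (2.01/13.0)² = 3.323 R/h
B: 10.1 × (0.702/6.70)² = 0.1109 R/h
C: 41.8 × (2.31/23.0)² = 0.4216 R/h
Total = 3.323 + 0.1109 + 0.4216 = 3.856 R/h.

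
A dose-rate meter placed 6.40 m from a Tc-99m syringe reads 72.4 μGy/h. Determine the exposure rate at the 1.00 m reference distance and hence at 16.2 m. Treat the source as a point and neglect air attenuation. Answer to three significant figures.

By the inverse-square law,
At 1.00 m: 72.4 × (6.40/1.00)² = 72.4 × 40.96 = 2966 μGy/h
At 16.2 m: 2966 × (1.00/16.2)² = 2966 × 0.003810 = 11.30 μGy/h.

2970 μGy/h; 11.3 μGy/h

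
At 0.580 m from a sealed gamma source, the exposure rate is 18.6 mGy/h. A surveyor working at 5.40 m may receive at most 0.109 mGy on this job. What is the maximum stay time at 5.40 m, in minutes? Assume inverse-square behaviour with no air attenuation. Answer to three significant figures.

Intensity scales as (d₁/d₂)², so rate at 5.40 m:
(0.580/5.40)² = 0.01154, so 18.6 × 0.01154 = 0.2146 mGy/h.
Stay time = 0.109 mGy ÷ 0.2146 mGy/h = 0.5079 h = 30.47 min.

30.5 min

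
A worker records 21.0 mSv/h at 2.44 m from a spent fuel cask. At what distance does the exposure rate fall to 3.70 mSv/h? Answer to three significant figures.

Applying the 1/r² law, d₂ = d₁·√(I₁/I₂).
I₁/I₂ = 21.0/3.70 = 5.676, so d₂ = 2.44 × √5.676 = 5.813 m.

5.81 m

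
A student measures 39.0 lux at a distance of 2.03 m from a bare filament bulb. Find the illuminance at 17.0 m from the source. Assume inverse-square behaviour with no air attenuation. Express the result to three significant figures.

By the inverse-square law, the rate at 17.0 m is
39.0 × (2.03/17.0)² = 39.0 × 0.01426 = 0.5561 lux.

0.556 lux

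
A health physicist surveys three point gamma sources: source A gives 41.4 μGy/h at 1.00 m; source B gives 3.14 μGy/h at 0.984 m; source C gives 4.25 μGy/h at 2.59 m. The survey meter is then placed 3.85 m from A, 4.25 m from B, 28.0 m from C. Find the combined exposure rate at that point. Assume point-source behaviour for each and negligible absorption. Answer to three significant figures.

3.00 μGy/h

By superposition, sum each source's inverse-square contribution:
A: 41.4 × (1.00/3.85)² = 2.793 μGy/h
B: 3.14 × (0.984/4.25)² = 0.1683 μGy/h
C: 4.25 × (2.59/28.0)² = 0.03636 μGy/h
Total = 2.793 + 0.1683 + 0.03636 = 2.998 μGy/h.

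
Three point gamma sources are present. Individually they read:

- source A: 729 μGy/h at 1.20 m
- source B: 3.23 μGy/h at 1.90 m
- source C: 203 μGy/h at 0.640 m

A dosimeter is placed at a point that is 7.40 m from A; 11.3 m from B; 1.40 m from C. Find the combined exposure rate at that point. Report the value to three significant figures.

By superposition, sum each source's inverse-square contribution:
A: 729 × (1.20/7.40)² = 19.17 μGy/h
B: 3.23 × (1.90/11.3)² = 0.09132 μGy/h
C: 203 × (0.640/1.40)² = 42.42 μGy/h
Total = 19.17 + 0.09132 + 42.42 = 61.68 μGy/h.

61.7 μGy/h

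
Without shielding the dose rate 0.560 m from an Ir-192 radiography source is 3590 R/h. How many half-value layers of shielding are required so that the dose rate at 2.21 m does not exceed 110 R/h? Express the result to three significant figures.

1.07 half-value layers

At 2.21 m, distance alone gives (0.560/2.21)² = 0.06421, so 3590 × 0.06421 = 230.5 R/h.
Further attenuation needed: 230.5/110 = 2.095.
n = log₂(2.095) = 1.067 half-value layers.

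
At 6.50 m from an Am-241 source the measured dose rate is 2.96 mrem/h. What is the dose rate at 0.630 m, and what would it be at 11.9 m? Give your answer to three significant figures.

By the inverse-square law,
At 0.630 m: 2.96 × (6.50/0.630)² = 2.96 × 106.4 = 314.9 mrem/h
At 11.9 m: (0.630/11.9)² = 0.002803, so 314.9 × 0.002803 = 0.8827 mrem/h.

315 mrem/h; 0.883 mrem/h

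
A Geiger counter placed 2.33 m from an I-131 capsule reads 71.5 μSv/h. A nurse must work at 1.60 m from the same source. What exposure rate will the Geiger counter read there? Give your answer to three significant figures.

152 μSv/h

Intensity scales as (d₁/d₂)², so scaling from 2.33 m to 1.60 m:
(2.33/1.60)² = 2.121, so 71.5 × 2.121 = 151.7 μSv/h.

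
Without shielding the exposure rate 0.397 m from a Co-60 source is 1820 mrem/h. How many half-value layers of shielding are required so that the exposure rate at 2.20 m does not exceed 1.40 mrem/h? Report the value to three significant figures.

At 2.20 m, distance alone gives (0.397/2.20)² = 0.03256, so 1820 × 0.03256 = 59.26 mrem/h.
Further attenuation needed: 59.26/1.40 = 42.33.
n = log₂(42.33) = 5.404 half-value layers.

5.40 half-value layers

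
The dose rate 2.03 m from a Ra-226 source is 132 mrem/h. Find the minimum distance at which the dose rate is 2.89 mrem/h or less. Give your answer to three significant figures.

13.7 m

Since intensity falls as 1/r², d₂ = d₁·√(I₁/I₂).
I₁/I₂ = 132/2.89 = 45.67, so d₂ = 2.03 × √45.67 = 13.72 m.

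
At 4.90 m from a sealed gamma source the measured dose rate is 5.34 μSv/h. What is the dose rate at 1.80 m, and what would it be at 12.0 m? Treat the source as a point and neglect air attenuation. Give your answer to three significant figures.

Since intensity falls as 1/r²,
At 1.80 m: 5.34 × (4.90/1.80)² = 5.34 × 7.410 = 39.57 μSv/h
At 12.0 m: (1.80/12.0)² = 0.02250, so 39.57 × 0.02250 = 0.8903 μSv/h.

39.6 μSv/h; 0.890 μSv/h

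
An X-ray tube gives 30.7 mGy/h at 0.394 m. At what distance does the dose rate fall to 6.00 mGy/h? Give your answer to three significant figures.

0.891 m

Since intensity falls as 1/r², d₂ = d₁·√(I₁/I₂).
I₁/I₂ = 30.7/6.00 = 5.117, so d₂ = 0.394 × √5.117 = 0.8913 m.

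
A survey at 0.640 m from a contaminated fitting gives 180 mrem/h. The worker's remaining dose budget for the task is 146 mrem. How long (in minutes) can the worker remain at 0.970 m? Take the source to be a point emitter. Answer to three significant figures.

Using I₁d₁² = I₂d₂², rate at 0.970 m:
180 × (0.640/0.970)² = 180 × 0.4353 = 78.35 mrem/h.
Stay time = 146 mrem ÷ 78.35 mrem/h = 1.863 h = 111.8 min.

112 min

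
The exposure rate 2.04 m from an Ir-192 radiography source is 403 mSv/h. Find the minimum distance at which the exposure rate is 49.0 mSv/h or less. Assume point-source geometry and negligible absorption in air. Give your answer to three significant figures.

5.85 m

Using I₁d₁² = I₂d₂², d₂ = d₁·√(I₁/I₂).
I₁/I₂ = 403/49.0 = 8.224, so d₂ = 2.04 × √8.224 = 5.850 m.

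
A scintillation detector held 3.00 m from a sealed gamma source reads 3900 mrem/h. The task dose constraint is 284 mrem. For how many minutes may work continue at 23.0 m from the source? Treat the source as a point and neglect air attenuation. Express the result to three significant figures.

257 min

Using I₁d₁² = I₂d₂², rate at 23.0 m:
3900 × (3.00/23.0)² = 3900 × 0.01701 = 66.34 mrem/h.
Stay time = 284 mrem ÷ 66.34 mrem/h = 4.281 h = 256.9 min.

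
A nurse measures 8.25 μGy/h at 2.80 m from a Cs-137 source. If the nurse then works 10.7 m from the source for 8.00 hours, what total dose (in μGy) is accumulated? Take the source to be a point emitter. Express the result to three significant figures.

Applying the 1/r² law, rate at 10.7 m:
8.25 × (2.80/10.7)² = 8.25 × 0.06848 = 0.5650 μGy/h.
Dose = rate × time = 0.5650 μGy/h × 8.000 h = 4.520 μGy.

4.52 μGy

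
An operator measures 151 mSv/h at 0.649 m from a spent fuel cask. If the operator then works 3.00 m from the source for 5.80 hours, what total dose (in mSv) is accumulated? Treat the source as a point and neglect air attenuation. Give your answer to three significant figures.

41.0 mSv

Intensity scales as (d₁/d₂)², so rate at 3.00 m:
151 × (0.649/3.00)² = 151 × 0.04680 = 7.067 mSv/h.
Dose = rate × time = 7.067 mSv/h × 5.800 h = 40.99 mSv.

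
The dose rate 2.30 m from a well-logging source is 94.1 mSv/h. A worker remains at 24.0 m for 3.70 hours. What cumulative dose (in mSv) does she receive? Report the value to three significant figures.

3.20 mSv

Applying the 1/r² law, rate at 24.0 m:
(2.30/24.0)² = 0.009184, so 94.1 × 0.009184 = 0.8642 mSv/h.
Dose = rate × time = 0.8642 mSv/h × 3.700 h = 3.198 mSv.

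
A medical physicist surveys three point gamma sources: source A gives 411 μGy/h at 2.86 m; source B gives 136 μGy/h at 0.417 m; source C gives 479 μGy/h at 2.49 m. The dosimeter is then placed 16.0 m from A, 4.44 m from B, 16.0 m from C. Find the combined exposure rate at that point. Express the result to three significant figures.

Each source contributes Iᵢ·(dᵢ/rᵢ)²; contributions add.
A: 411 × (2.86/16.0)² = 13.13 μGy/h
B: 136 × (0.417/4.44)² = 1.200 μGy/h
C: 479 × (2.49/16.0)² = 11.60 μGy/h
Total = 13.13 + 1.200 + 11.60 = 25.93 μGy/h.

25.9 μGy/h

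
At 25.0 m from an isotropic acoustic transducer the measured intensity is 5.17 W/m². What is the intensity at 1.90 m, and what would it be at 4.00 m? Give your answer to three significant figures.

895 W/m²; 202 W/m²

By the inverse-square law,
At 1.90 m: 5.17 × (25.0/1.90)² = 5.17 × 173.1 = 894.9 W/m²
At 4.00 m: (1.90/4.00)² = 0.2256, so 894.9 × 0.2256 = 201.9 W/m².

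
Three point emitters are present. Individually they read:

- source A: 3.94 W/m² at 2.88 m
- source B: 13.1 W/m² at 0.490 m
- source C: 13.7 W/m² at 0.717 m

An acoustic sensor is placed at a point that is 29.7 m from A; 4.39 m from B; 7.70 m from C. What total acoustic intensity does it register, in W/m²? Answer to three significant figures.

By superposition, sum each source's inverse-square contribution:
A: 3.94 × (2.88/29.7)² = 0.03705 W/m²
B: 13.1 × (0.490/4.39)² = 0.1632 W/m²
C: 13.7 × (0.717/7.70)² = 0.1188 W/m²
Total = 0.03705 + 0.1632 + 0.1188 = 0.3191 W/m².

0.319 W/m²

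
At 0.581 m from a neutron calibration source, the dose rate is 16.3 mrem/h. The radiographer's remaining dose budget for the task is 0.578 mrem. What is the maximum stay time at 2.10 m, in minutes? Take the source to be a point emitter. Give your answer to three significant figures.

By the inverse-square law, rate at 2.10 m:
16.3 × (0.581/2.10)² = 16.3 × 0.07654 = 1.248 mrem/h.
Stay time = 0.578 mrem ÷ 1.248 mrem/h = 0.4631 h = 27.79 min.

27.8 min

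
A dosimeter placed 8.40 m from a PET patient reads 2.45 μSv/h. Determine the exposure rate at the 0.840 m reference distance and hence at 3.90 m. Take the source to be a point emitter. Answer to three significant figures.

Applying the 1/r² law,
At 0.840 m: (8.40/0.840)² = 100.0, so 2.45 × 100.0 = 245.0 μSv/h
At 3.90 m: 245.0 × (0.840/3.90)² = 245.0 × 0.04639 = 11.37 μSv/h.

245 μSv/h; 11.4 μSv/h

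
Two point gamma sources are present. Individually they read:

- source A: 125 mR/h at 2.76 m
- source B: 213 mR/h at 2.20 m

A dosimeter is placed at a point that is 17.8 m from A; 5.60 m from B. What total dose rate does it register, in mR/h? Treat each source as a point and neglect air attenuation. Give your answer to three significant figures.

By superposition, sum each source's inverse-square contribution:
A: 125 × (2.76/17.8)² = 3.005 mR/h
B: 213 × (2.20/5.60)² = 32.87 mR/h
Total = 3.005 + 32.87 = 35.88 mR/h.

35.9 mR/h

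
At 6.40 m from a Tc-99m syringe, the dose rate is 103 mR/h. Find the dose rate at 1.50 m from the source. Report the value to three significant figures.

1880 mR/h

Since intensity falls as 1/r², the rate at 1.50 m is
(6.40/1.50)² = 18.20, so 103 × 18.20 = 1875 mR/h.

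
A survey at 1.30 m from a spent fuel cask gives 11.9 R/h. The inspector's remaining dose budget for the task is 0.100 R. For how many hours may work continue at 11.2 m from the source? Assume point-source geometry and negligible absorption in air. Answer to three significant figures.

Since intensity falls as 1/r², rate at 11.2 m:
11.9 × (1.30/11.2)² = 11.9 × 0.01347 = 0.1603 R/h.
Stay time = 0.100 R ÷ 0.1603 R/h = 0.6238 h.

0.624 h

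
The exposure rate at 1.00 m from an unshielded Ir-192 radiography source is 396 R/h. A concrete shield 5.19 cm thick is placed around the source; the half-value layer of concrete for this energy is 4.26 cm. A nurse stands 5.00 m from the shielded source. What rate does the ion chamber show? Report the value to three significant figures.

Distance alone: 396 × (1.00/5.00)² = 396 × 0.04000 = 15.84 R/h.
Shield: 5.19/4.26 = 1.218 half-value layers → attenuation 2^(−1.218) = 0.4299.
Combined: 15.84 × 0.4299 = 6.810 R/h.

6.81 R/h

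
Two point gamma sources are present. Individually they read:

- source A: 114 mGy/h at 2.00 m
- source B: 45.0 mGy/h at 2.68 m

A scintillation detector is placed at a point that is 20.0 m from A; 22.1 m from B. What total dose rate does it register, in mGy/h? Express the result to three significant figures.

By superposition, sum each source's inverse-square contribution:
A: 114 × (2.00/20.0)² = 1.140 mGy/h
B: 45.0 × (2.68/22.1)² = 0.6618 mGy/h
Total = 1.140 + 0.6618 = 1.802 mGy/h.

1.80 mGy/h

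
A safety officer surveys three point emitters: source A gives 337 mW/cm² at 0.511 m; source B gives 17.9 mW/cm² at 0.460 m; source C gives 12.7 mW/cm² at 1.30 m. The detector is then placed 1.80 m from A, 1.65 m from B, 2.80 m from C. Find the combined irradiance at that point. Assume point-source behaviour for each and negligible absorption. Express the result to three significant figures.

31.3 mW/cm²

Each source contributes Iᵢ·(dᵢ/rᵢ)²; contributions add.
A: 337 × (0.511/1.80)² = 27.16 mW/cm²
B: 17.9 × (0.460/1.65)² = 1.391 mW/cm²
C: 12.7 × (1.30/2.80)² = 2.738 mW/cm²
Total = 27.16 + 1.391 + 2.738 = 31.29 mW/cm².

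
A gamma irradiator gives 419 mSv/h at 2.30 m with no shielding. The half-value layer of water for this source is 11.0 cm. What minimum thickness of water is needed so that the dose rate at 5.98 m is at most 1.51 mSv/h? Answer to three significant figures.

At 5.98 m, distance alone gives (2.30/5.98)² = 0.1479, so 419 × 0.1479 = 61.97 mSv/h.
Further attenuation needed: 61.97/1.51 = 41.04.
n = log₂(41.04) = 5.359 half-value layers.
Thickness = 5.359 × 11.0 cm = 58.95 cm.

59.0 cm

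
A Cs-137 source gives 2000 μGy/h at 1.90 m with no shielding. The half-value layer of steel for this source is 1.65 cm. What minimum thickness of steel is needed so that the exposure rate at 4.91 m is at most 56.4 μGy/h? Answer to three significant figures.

3.97 cm

At 4.91 m, distance alone gives 2000 × (1.90/4.91)² = 2000 × 0.1497 = 299.4 μGy/h.
Further attenuation needed: 299.4/56.4 = 5.309.
n = log₂(5.309) = 2.408 half-value layers.
Thickness = 2.408 × 1.65 cm = 3.973 cm.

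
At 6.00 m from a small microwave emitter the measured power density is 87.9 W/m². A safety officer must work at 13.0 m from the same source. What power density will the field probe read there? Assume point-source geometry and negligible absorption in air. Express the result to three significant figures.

Intensity scales as (d₁/d₂)², so scaling from 6.00 m to 13.0 m:
(6.00/13.0)² = 0.2130, so 87.9 × 0.2130 = 18.72 W/m².

18.7 W/m²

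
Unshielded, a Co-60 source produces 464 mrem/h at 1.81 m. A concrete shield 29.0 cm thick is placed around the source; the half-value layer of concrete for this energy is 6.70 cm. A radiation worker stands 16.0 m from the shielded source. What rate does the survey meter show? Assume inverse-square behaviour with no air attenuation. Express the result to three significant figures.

0.296 mrem/h

Distance alone: (1.81/16.0)² = 0.01280, so 464 × 0.01280 = 5.939 mrem/h.
Shield: 29.0/6.70 = 4.328 half-value layers → attenuation 2^(−4.328) = 0.04979.
Combined: 5.939 × 0.04979 = 0.2957 mrem/h.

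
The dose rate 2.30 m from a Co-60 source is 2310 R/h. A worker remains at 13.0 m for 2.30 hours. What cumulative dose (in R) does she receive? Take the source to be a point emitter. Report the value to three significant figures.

166 R

By the inverse-square law, rate at 13.0 m:
2310 × (2.30/13.0)² = 2310 × 0.03130 = 72.30 R/h.
Dose = rate × time = 72.30 R/h × 2.300 h = 166.3 R.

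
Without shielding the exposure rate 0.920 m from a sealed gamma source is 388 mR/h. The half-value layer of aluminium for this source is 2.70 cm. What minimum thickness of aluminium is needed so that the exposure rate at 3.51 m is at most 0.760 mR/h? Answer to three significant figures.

At 3.51 m, distance alone gives (0.920/3.51)² = 0.06870, so 388 × 0.06870 = 26.66 mR/h.
Further attenuation needed: 26.66/0.760 = 35.08.
n = log₂(35.08) = 5.133 half-value layers.
Thickness = 5.133 × 2.70 cm = 13.86 cm.

13.9 cm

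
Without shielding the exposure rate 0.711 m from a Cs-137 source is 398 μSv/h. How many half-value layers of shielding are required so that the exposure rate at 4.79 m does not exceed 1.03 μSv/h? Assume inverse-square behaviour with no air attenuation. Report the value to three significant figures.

At 4.79 m, distance alone gives 398 × (0.711/4.79)² = 398 × 0.02203 = 8.768 μSv/h.
Further attenuation needed: 8.768/1.03 = 8.513.
n = log₂(8.513) = 3.090 half-value layers.

3.09 half-value layers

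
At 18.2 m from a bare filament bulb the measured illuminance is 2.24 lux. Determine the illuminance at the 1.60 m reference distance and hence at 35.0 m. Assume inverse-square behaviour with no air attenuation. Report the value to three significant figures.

By the inverse-square law,
At 1.60 m: 2.24 × (18.2/1.60)² = 2.24 × 129.4 = 289.9 lux
At 35.0 m: (1.60/35.0)² = 0.002090, so 289.9 × 0.002090 = 0.6059 lux.

290 lux; 0.606 lux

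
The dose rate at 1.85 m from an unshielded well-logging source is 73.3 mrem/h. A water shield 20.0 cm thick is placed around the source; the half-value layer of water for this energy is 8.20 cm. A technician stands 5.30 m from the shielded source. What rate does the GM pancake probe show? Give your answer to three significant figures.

Distance alone: 73.3 × (1.85/5.30)² = 73.3 × 0.1218 = 8.928 mrem/h.
Shield: 20.0/8.20 = 2.439 half-value layers → attenuation 2^(−2.439) = 0.1844.
Combined: 8.928 × 0.1844 = 1.646 mrem/h.

1.65 mrem/h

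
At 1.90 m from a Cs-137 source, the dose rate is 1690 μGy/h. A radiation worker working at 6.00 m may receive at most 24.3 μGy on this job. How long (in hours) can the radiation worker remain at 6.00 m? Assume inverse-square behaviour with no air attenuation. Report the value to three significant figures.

Intensity scales as (d₁/d₂)², so rate at 6.00 m:
1690 × (1.90/6.00)² = 1690 × 0.1003 = 169.5 μGy/h.
Stay time = 24.3 μGy ÷ 169.5 μGy/h = 0.1434 h.

0.143 h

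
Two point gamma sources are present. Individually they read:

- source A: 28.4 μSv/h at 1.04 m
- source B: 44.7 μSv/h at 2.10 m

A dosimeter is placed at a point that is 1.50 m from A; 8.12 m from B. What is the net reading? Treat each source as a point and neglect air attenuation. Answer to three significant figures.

16.6 μSv/h

Each source contributes Iᵢ·(dᵢ/rᵢ)²; contributions add.
A: 28.4 × (1.04/1.50)² = 13.65 μSv/h
B: 44.7 × (2.10/8.12)² = 2.990 μSv/h
Total = 13.65 + 2.990 = 16.64 μSv/h.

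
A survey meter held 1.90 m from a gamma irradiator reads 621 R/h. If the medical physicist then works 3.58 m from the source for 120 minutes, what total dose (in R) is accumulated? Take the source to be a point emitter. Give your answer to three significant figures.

350 R

Applying the 1/r² law, rate at 3.58 m:
621 × (1.90/3.58)² = 621 × 0.2817 = 174.9 R/h.
Dose = rate × time = 174.9 R/h × 2.000 h = 349.8 R.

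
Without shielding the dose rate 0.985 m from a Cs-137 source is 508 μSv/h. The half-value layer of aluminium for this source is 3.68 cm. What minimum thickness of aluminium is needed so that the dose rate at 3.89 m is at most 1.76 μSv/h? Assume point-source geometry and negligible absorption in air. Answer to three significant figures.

15.5 cm

At 3.89 m, distance alone gives 508 × (0.985/3.89)² = 508 × 0.06412 = 32.57 μSv/h.
Further attenuation needed: 32.57/1.76 = 18.51.
n = log₂(18.51) = 4.210 half-value layers.
Thickness = 4.210 × 3.68 cm = 15.49 cm.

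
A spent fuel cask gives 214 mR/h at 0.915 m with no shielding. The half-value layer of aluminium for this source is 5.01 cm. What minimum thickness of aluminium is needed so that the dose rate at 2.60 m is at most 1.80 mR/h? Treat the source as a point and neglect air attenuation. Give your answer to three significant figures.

19.4 cm

At 2.60 m, distance alone gives 214 × (0.915/2.60)² = 214 × 0.1238 = 26.49 mR/h.
Further attenuation needed: 26.49/1.80 = 14.72.
n = log₂(14.72) = 3.880 half-value layers.
Thickness = 3.880 × 5.01 cm = 19.44 cm.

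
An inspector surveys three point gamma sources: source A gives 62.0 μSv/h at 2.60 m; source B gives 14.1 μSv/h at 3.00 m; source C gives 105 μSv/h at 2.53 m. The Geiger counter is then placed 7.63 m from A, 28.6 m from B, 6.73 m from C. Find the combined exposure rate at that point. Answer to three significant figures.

By superposition, sum each source's inverse-square contribution:
A: 62.0 × (2.60/7.63)² = 7.199 μSv/h
B: 14.1 × (3.00/28.6)² = 0.1551 μSv/h
C: 105 × (2.53/6.73)² = 14.84 μSv/h
Total = 7.199 + 0.1551 + 14.84 = 22.19 μSv/h.

22.2 μSv/h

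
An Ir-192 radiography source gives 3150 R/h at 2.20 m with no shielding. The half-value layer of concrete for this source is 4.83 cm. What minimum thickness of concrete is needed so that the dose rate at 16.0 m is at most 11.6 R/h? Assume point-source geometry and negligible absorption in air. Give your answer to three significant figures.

11.4 cm

At 16.0 m, distance alone gives 3150 × (2.20/16.0)² = 3150 × 0.01891 = 59.57 R/h.
Further attenuation needed: 59.57/11.6 = 5.135.
n = log₂(5.135) = 2.360 half-value layers.
Thickness = 2.360 × 4.83 cm = 11.40 cm.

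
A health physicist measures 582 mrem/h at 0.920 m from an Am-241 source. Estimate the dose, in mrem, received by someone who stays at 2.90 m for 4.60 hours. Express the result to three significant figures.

Using I₁d₁² = I₂d₂², rate at 2.90 m:
(0.920/2.90)² = 0.1006, so 582 × 0.1006 = 58.55 mrem/h.
Dose = rate × time = 58.55 mrem/h × 4.600 h = 269.3 mrem.

269 mrem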